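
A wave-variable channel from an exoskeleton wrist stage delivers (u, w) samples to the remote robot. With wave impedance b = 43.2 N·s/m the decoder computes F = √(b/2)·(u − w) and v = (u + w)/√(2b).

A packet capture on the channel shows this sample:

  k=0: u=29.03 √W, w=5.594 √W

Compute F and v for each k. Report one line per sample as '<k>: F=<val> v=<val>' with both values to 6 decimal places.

k=0: u−w=23.436000, u+w=34.624000; √(b/2)=4.647580, √(2b)=9.295160; F=4.647580×23.436=108.920685, v=34.624000/9.295160=3.724949

0: F=108.920685 v=3.724949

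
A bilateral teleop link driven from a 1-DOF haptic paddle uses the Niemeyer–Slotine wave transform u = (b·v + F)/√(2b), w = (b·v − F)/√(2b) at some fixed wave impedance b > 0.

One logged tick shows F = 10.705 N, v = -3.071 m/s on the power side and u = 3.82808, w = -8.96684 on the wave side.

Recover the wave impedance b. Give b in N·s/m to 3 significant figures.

u + w = -5.1388;  u + w = √(2b)·v, so √(2b) = -5.1388/(-3.071) = 1.6733.
b = (√(2b))²/2 = 2.8000/2 = 1.4000.
(Check via u − w = 2F/√(2b): u − w = 12.7949, 2F/√(2b) = 12.7949.)

b = 1.4 N·s/m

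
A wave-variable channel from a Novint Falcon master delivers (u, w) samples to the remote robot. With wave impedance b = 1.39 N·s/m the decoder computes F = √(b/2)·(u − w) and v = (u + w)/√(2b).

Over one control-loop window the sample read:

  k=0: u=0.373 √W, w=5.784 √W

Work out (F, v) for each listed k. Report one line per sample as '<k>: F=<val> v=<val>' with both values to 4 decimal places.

0: F=-4.5110 v=3.6927

k=0: u−w=-5.4110, u+w=6.1570; √(b/2)=0.8337, √(2b)=1.6673; F=0.8337×(-5.411)=-4.5110, v=6.1570/1.6673=3.6927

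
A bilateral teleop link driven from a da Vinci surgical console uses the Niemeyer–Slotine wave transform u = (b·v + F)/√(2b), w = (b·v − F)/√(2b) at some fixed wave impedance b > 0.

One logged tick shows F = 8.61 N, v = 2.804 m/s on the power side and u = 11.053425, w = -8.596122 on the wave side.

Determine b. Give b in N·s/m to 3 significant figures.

u + w = 2.457303;  u + w = √(2b)·v, so √(2b) = 2.457303/2.804 = 0.876356.
b = (√(2b))²/2 = 0.768000/2 = 0.384000.
(Check via u − w = 2F/√(2b): u − w = 19.649547, 2F/√(2b) = 19.649543.)

b = 0.384 N·s/m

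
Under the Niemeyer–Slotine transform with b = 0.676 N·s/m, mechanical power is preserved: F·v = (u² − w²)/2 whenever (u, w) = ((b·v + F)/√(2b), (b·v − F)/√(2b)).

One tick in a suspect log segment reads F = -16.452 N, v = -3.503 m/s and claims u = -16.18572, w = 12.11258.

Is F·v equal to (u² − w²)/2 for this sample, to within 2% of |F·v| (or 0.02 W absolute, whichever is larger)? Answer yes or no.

F·v = (-16.452)×(-3.503) = 57.63136 W.
(u² − w²)/2 = (261.97753 − 146.71459)/2 = 57.63147 W.
|Δ| = 0.00011;  2% of max(1, |F·v|) = 1.15263.

yes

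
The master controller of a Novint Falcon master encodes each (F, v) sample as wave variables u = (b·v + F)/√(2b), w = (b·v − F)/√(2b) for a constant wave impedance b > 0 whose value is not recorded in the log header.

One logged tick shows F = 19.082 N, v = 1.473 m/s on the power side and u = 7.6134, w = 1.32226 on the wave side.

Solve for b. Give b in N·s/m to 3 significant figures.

u + w = 8.93566;  u + w = √(2b)·v, so √(2b) = 8.93566/1.473 = 6.06630.
b = (√(2b))²/2 = 36.80000/2 = 18.40000.
(Check via u − w = 2F/√(2b): u − w = 6.29114, 2F/√(2b) = 6.29115.)

b = 18.4 N·s/m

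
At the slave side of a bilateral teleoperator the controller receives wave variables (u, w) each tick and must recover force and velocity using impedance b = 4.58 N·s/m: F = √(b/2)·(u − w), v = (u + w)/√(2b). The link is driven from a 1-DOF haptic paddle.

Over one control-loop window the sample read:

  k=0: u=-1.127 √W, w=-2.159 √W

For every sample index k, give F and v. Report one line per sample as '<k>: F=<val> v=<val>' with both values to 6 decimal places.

k=0: u−w=1.032000, u+w=-3.286000; √(b/2)=1.513275, √(2b)=3.026549; F=1.513275×1.032=1.561699, v=-3.286000/3.026549=-1.085725

0: F=1.561699 v=-1.085725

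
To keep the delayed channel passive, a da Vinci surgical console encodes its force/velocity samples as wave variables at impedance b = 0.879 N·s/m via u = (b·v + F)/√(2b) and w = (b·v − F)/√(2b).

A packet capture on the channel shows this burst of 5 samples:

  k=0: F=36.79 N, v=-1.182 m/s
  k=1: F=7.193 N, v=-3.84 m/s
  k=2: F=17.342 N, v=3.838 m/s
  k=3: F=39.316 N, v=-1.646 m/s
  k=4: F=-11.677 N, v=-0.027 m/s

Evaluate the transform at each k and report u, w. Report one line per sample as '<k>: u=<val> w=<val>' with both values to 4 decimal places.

0: u=26.9637 w=-28.5309
1: u=2.8793 w=-7.9707
2: u=15.6239 w=-10.5351
3: u=28.5612 w=-30.7436
4: u=-8.8248 w=8.7890

k=0: b·v=0.879×(-1.182)=-1.0390; √(2b)=1.3259; u=(-1.0390+36.79)/1.3259=26.9637, w=(-1.0390−36.79)/1.3259=-28.5309
k=1: b·v=0.879×(-3.84)=-3.3754; √(2b)=1.3259; u=(-3.3754+7.193)/1.3259=2.8793, w=(-3.3754−7.193)/1.3259=-7.9707
k=2: b·v=0.879×3.838=3.3736; √(2b)=1.3259; u=(3.3736+17.342)/1.3259=15.6239, w=(3.3736−17.342)/1.3259=-10.5351
k=3: b·v=0.879×(-1.646)=-1.4468; √(2b)=1.3259; u=(-1.4468+39.316)/1.3259=28.5612, w=(-1.4468−39.316)/1.3259=-30.7436
k=4: b·v=0.879×(-0.027)=-0.0237; √(2b)=1.3259; u=(-0.0237+(-11.677))/1.3259=-8.8248, w=(-0.0237−(-11.677))/1.3259=8.7890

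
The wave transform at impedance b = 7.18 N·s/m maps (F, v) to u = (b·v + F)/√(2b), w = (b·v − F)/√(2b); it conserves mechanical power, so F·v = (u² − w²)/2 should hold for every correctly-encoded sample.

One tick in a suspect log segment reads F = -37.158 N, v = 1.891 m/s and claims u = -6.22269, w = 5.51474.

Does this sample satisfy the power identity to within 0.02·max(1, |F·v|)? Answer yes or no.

F·v = (-37.158)×1.891 = -70.2658 W.
(u² − w²)/2 = (38.7219 − 30.4124)/2 = 4.1548 W.
|Δ| = 74.4205;  2% of max(1, |F·v|) = 1.4053.

no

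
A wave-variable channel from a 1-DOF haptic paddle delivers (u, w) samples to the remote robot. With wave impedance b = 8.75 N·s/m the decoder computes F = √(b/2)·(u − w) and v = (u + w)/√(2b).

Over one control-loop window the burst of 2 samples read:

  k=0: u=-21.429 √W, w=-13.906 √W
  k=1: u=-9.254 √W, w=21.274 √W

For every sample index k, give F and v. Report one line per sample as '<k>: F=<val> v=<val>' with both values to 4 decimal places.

k=0: u−w=-7.5230, u+w=-35.3350; √(b/2)=2.0917, √(2b)=4.1833; F=2.0917×(-7.523)=-15.7355, v=-35.3350/4.1833=-8.4467
k=1: u−w=-30.5280, u+w=12.0200; √(b/2)=2.0917, √(2b)=4.1833; F=2.0917×(-30.528)=-63.8539, v=12.0200/4.1833=2.8733

0: F=-15.7355 v=-8.4467
1: F=-63.8539 v=2.8733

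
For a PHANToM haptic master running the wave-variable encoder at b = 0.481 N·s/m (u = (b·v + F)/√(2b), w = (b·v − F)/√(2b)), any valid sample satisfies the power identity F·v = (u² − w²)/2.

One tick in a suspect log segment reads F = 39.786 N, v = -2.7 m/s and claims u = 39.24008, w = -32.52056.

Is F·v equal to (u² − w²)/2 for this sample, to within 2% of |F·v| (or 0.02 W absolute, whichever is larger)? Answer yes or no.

F·v = 39.786×(-2.7) = -107.42220 W.
(u² − w²)/2 = (1539.78388 − 1057.58682)/2 = 241.09853 W.
|Δ| = 348.52073;  2% of max(1, |F·v|) = 2.14844.

no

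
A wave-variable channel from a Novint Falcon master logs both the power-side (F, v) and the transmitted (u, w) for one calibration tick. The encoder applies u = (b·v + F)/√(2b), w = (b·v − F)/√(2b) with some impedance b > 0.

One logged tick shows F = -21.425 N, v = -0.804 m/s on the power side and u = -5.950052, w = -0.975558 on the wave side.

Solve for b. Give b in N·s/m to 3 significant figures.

b = 37.1 N·s/m

u + w = -6.925610;  u + w = √(2b)·v, so √(2b) = -6.925610/(-0.804) = 8.613943.
b = (√(2b))²/2 = 74.200010/2 = 37.100005.
(Check via u − w = 2F/√(2b): u − w = -4.974494, 2F/√(2b) = -4.974493.)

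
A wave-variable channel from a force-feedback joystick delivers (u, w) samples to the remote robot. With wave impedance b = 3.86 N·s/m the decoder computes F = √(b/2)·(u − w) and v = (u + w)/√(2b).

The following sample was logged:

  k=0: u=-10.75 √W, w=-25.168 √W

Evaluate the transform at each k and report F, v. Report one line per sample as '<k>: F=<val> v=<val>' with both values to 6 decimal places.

0: F=20.030126 v=-12.927171

k=0: u−w=14.418000, u+w=-35.918000; √(b/2)=1.389244, √(2b)=2.778489; F=1.389244×14.418=20.030126, v=-35.918000/2.778489=-12.927171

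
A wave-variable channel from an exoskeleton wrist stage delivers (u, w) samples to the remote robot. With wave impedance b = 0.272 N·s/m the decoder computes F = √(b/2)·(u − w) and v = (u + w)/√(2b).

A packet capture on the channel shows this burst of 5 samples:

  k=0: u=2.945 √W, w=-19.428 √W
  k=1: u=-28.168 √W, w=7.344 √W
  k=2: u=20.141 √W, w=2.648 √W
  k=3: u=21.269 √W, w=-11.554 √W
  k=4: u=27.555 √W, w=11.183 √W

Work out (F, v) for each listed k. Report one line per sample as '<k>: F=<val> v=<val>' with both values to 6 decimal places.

k=0: u−w=22.373000, u+w=-16.483000; √(b/2)=0.368782, √(2b)=0.737564; F=0.368782×22.373=8.250755, v=-16.483000/0.737564=-22.347905
k=1: u−w=-35.512000, u+w=-20.824000; √(b/2)=0.368782, √(2b)=0.737564; F=0.368782×(-35.512)=-13.096179, v=-20.824000/0.737564=-28.233499
k=2: u−w=17.493000, u+w=22.789000; √(b/2)=0.368782, √(2b)=0.737564; F=0.368782×17.493=6.451100, v=22.789000/0.737564=30.897676
k=3: u−w=32.823000, u+w=9.715000; √(b/2)=0.368782, √(2b)=0.737564; F=0.368782×32.823=12.104524, v=9.715000/0.737564=13.171746
k=4: u−w=16.372000, u+w=38.738000; √(b/2)=0.368782, √(2b)=0.737564; F=0.368782×16.372=6.037695, v=38.738000/0.737564=52.521575

0: F=8.250755 v=-22.347905
1: F=-13.096179 v=-28.233499
2: F=6.451100 v=30.897676
3: F=12.104524 v=13.171746
4: F=6.037695 v=52.521575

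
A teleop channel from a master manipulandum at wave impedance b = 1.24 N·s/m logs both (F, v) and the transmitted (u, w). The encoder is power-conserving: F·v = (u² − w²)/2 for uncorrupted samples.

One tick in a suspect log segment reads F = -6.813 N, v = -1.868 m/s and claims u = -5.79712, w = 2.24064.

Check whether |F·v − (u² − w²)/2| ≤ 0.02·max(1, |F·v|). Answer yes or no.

no

F·v = (-6.813)×(-1.868) = 12.72668 W.
(u² − w²)/2 = (33.60660 − 5.02047)/2 = 14.29307 W.
|Δ| = 1.56638;  2% of max(1, |F·v|) = 0.25453.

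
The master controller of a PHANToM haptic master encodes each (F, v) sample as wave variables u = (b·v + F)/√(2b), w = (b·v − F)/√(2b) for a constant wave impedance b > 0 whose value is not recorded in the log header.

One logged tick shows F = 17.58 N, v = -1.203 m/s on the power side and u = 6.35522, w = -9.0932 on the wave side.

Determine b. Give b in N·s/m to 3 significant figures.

b = 2.59 N·s/m

u + w = -2.73798;  u + w = √(2b)·v, so √(2b) = -2.73798/(-1.203) = 2.27596.
b = (√(2b))²/2 = 5.17999/2 = 2.59000.
(Check via u − w = 2F/√(2b): u − w = 15.44842, 2F/√(2b) = 15.44843.)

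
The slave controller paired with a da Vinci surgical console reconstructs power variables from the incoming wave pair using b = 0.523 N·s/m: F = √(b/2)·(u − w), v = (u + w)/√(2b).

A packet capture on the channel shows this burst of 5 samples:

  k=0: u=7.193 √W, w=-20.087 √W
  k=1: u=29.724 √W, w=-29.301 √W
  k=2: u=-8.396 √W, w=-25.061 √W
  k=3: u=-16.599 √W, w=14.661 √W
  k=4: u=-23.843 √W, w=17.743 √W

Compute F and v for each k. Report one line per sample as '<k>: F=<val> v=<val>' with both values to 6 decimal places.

k=0: u−w=27.280000, u+w=-12.894000; √(b/2)=0.511371, √(2b)=1.022741; F=0.511371×27.28=13.950193, v=-12.894000/1.022741=-12.607292
k=1: u−w=59.025000, u+w=0.423000; √(b/2)=0.511371, √(2b)=1.022741; F=0.511371×59.025=30.183656, v=0.423000/1.022741=0.413594
k=2: u−w=16.665000, u+w=-33.457000; √(b/2)=0.511371, √(2b)=1.022741; F=0.511371×16.665=8.521993, v=-33.457000/1.022741=-32.713059
k=3: u−w=-31.260000, u+w=-1.938000; √(b/2)=0.511371, √(2b)=1.022741; F=0.511371×(-31.26)=-15.985448, v=-1.938000/1.022741=-1.894907
k=4: u−w=-41.586000, u+w=-6.100000; √(b/2)=0.511371, √(2b)=1.022741; F=0.511371×(-41.586)=-21.265862, v=-6.100000/1.022741=-5.964362

0: F=13.950193 v=-12.607292
1: F=30.183656 v=0.413594
2: F=8.521993 v=-32.713059
3: F=-15.985448 v=-1.894907
4: F=-21.265862 v=-5.964362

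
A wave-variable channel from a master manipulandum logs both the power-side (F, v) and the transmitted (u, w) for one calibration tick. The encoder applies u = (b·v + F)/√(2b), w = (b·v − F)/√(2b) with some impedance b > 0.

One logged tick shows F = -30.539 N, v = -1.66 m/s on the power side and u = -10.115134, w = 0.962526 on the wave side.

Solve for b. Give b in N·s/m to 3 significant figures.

u + w = -9.152608;  u + w = √(2b)·v, so √(2b) = -9.152608/(-1.66) = 5.513619.
b = (√(2b))²/2 = 30.399998/2 = 15.199999.
(Check via u − w = 2F/√(2b): u − w = -11.077660, 2F/√(2b) = -11.077660.)

b = 15.2 N·s/m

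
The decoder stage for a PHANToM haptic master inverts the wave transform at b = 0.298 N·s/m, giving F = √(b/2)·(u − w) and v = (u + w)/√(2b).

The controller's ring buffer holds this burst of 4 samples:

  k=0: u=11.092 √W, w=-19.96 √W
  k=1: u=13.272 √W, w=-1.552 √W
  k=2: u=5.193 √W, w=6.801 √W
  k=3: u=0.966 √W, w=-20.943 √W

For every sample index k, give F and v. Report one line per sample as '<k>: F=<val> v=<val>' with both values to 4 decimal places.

0: F=11.9862 v=-11.4869
1: F=5.7221 v=15.1811
2: F=-0.6207 v=15.5361
3: F=8.4570 v=-25.8766

k=0: u−w=31.0520, u+w=-8.8680; √(b/2)=0.3860, √(2b)=0.7720; F=0.3860×31.052=11.9862, v=-8.8680/0.7720=-11.4869
k=1: u−w=14.8240, u+w=11.7200; √(b/2)=0.3860, √(2b)=0.7720; F=0.3860×14.824=5.7221, v=11.7200/0.7720=15.1811
k=2: u−w=-1.6080, u+w=11.9940; √(b/2)=0.3860, √(2b)=0.7720; F=0.3860×(-1.608)=-0.6207, v=11.9940/0.7720=15.5361
k=3: u−w=21.9090, u+w=-19.9770; √(b/2)=0.3860, √(2b)=0.7720; F=0.3860×21.909=8.4570, v=-19.9770/0.7720=-25.8766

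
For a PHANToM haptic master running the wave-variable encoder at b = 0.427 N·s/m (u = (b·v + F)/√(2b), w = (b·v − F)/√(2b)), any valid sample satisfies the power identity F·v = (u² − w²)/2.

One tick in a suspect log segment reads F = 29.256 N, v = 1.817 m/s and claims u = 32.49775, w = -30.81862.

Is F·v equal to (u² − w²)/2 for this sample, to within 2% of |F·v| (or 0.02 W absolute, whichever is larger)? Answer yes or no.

yes

F·v = 29.256×1.817 = 53.1582 W.
(u² − w²)/2 = (1056.1038 − 949.7873)/2 = 53.1582 W.
|Δ| = 0.0001;  2% of max(1, |F·v|) = 1.0632.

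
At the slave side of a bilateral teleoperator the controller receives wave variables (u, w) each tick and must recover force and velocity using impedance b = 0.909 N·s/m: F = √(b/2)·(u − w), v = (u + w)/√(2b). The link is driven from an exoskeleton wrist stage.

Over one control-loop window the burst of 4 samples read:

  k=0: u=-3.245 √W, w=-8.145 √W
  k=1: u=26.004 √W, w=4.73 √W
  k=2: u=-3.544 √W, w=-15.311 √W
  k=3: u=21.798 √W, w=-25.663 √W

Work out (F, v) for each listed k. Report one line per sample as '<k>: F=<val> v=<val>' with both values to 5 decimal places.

0: F=3.30341 v=-8.44747
1: F=14.34221 v=22.79408
2: F=7.93291 v=-13.98394
3: F=31.99660 v=-2.86650

k=0: u−w=4.90000, u+w=-11.39000; √(b/2)=0.67417, √(2b)=1.34833; F=0.67417×4.9=3.30341, v=-11.39000/1.34833=-8.44747
k=1: u−w=21.27400, u+w=30.73400; √(b/2)=0.67417, √(2b)=1.34833; F=0.67417×21.274=14.34221, v=30.73400/1.34833=22.79408
k=2: u−w=11.76700, u+w=-18.85500; √(b/2)=0.67417, √(2b)=1.34833; F=0.67417×11.767=7.93291, v=-18.85500/1.34833=-13.98394
k=3: u−w=47.46100, u+w=-3.86500; √(b/2)=0.67417, √(2b)=1.34833; F=0.67417×47.461=31.99660, v=-3.86500/1.34833=-2.86650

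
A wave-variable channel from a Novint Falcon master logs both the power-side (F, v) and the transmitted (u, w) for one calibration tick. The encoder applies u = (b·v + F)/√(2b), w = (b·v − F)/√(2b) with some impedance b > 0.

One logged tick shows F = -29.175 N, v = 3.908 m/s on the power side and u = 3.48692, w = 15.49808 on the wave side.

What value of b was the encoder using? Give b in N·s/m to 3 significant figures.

b = 11.8 N·s/m

u + w = 18.98500;  u + w = √(2b)·v, so √(2b) = 18.98500/3.908 = 4.85798.
b = (√(2b))²/2 = 23.60000/2 = 11.80000.
(Check via u − w = 2F/√(2b): u − w = -12.01116, 2F/√(2b) = -12.01116.)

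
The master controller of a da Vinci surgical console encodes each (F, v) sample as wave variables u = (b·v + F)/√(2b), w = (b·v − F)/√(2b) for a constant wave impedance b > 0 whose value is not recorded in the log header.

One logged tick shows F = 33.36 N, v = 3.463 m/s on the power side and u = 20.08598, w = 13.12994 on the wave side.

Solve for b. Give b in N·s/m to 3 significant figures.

b = 46 N·s/m

u + w = 33.21592;  u + w = √(2b)·v, so √(2b) = 33.21592/3.463 = 9.59166.
b = (√(2b))²/2 = 91.99995/2 = 45.99997.
(Check via u − w = 2F/√(2b): u − w = 6.95604, 2F/√(2b) = 6.95604.)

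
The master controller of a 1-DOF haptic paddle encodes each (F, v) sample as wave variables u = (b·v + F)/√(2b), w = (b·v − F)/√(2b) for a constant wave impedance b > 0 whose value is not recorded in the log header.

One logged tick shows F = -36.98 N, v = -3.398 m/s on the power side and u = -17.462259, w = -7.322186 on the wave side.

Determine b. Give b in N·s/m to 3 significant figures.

u + w = -24.784445;  u + w = √(2b)·v, so √(2b) = -24.784445/(-3.398) = 7.293833.
b = (√(2b))²/2 = 53.200002/2 = 26.600001.
(Check via u − w = 2F/√(2b): u − w = -10.140073, 2F/√(2b) = -10.140073.)

b = 26.6 N·s/m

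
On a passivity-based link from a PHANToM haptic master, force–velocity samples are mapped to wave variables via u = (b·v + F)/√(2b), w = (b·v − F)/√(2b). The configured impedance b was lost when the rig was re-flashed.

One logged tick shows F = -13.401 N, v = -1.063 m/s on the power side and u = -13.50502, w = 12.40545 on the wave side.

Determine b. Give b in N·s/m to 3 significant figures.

u + w = -1.0996;  u + w = √(2b)·v, so √(2b) = -1.0996/(-1.063) = 1.0344.
b = (√(2b))²/2 = 1.0700/2 = 0.5350.
(Check via u − w = 2F/√(2b): u − w = -25.9105, 2F/√(2b) = -25.9106.)

b = 0.535 N·s/m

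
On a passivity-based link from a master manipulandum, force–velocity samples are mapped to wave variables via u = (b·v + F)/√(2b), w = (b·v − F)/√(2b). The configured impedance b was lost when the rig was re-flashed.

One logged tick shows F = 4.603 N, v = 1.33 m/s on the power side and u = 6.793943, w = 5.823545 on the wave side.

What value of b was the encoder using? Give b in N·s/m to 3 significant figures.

b = 45 N·s/m

u + w = 12.617488;  u + w = √(2b)·v, so √(2b) = 12.617488/1.33 = 9.486833.
b = (√(2b))²/2 = 90.000002/2 = 45.000001.
(Check via u − w = 2F/√(2b): u − w = 0.970398, 2F/√(2b) = 0.970398.)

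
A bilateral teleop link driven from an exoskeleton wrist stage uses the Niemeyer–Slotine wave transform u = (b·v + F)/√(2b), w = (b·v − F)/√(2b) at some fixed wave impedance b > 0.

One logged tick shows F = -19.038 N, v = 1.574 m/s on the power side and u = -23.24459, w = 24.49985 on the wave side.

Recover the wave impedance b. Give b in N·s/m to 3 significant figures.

b = 0.318 N·s/m

u + w = 1.25526;  u + w = √(2b)·v, so √(2b) = 1.25526/1.574 = 0.79750.
b = (√(2b))²/2 = 0.63600/2 = 0.31800.
(Check via u − w = 2F/√(2b): u − w = -47.74444, 2F/√(2b) = -47.74439.)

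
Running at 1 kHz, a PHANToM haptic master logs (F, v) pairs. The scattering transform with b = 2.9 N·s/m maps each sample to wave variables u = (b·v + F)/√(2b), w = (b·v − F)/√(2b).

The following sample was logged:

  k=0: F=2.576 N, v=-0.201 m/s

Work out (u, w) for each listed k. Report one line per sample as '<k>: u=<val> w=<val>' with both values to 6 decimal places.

0: u=0.827590 w=-1.311662

k=0: b·v=2.9×(-0.201)=-0.582900; √(2b)=2.408319; u=(-0.582900+2.576)/2.408319=0.827590, w=(-0.582900−2.576)/2.408319=-1.311662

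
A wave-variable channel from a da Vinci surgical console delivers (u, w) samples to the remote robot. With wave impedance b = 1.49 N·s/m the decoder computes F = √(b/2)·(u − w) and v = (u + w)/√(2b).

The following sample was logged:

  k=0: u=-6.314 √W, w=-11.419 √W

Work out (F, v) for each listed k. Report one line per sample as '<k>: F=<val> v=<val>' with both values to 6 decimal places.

k=0: u−w=5.105000, u+w=-17.733000; √(b/2)=0.863134, √(2b)=1.726268; F=0.863134×5.105=4.406298, v=-17.733000/1.726268=-10.272451

0: F=4.406298 v=-10.272451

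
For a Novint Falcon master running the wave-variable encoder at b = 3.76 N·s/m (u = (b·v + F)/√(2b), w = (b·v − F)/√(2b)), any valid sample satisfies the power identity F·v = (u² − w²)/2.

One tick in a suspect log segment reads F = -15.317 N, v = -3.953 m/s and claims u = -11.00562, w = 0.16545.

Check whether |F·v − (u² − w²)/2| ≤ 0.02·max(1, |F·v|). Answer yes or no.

F·v = (-15.317)×(-3.953) = 60.5481 W.
(u² − w²)/2 = (121.1237 − 0.0274)/2 = 60.5481 W.
|Δ| = 0.0000;  2% of max(1, |F·v|) = 1.2110.

yes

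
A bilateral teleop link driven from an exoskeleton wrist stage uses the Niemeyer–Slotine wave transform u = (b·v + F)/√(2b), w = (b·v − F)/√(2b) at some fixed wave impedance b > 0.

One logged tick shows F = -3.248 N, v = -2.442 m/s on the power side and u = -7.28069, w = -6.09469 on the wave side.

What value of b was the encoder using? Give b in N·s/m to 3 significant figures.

u + w = -13.3754;  u + w = √(2b)·v, so √(2b) = -13.3754/(-2.442) = 5.4772.
b = (√(2b))²/2 = 30.0000/2 = 15.0000.
(Check via u − w = 2F/√(2b): u − w = -1.1860, 2F/√(2b) = -1.1860.)

b = 15 N·s/m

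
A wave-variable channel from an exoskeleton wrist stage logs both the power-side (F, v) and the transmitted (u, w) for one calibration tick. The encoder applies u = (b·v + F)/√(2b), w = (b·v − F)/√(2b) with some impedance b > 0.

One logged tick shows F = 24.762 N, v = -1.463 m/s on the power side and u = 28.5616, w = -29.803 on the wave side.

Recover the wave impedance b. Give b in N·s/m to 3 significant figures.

u + w = -1.24140;  u + w = √(2b)·v, so √(2b) = -1.24140/(-1.463) = 0.84853.
b = (√(2b))²/2 = 0.72000/2 = 0.36000.
(Check via u − w = 2F/√(2b): u − w = 58.36460, 2F/√(2b) = 58.36444.)

b = 0.36 N·s/m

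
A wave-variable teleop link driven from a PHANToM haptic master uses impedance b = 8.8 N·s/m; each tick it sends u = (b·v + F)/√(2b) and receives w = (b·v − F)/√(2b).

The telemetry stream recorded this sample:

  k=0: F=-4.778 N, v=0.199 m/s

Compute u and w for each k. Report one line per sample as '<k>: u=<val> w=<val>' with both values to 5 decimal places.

k=0: b·v=8.8×0.199=1.75120; √(2b)=4.19524; u=(1.75120+(-4.778))/4.19524=-0.72149, w=(1.75120−(-4.778))/4.19524=1.55634

0: u=-0.72149 w=1.55634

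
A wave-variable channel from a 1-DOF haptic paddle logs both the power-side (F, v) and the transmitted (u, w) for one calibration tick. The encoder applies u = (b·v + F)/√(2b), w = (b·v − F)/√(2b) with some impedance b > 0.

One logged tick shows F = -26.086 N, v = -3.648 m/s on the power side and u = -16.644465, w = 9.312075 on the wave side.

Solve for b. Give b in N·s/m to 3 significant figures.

u + w = -7.332390;  u + w = √(2b)·v, so √(2b) = -7.332390/(-3.648) = 2.009975.
b = (√(2b))²/2 = 4.040001/2 = 2.020000.
(Check via u − w = 2F/√(2b): u − w = -25.956540, 2F/√(2b) = -25.956538.)

b = 2.02 N·s/m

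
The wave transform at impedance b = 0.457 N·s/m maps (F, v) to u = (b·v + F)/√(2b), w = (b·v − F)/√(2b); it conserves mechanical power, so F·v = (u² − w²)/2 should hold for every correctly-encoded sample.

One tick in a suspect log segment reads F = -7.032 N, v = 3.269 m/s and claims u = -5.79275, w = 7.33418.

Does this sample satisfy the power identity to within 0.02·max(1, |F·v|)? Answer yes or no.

F·v = (-7.032)×3.269 = -22.9876 W.
(u² − w²)/2 = (33.5560 − 53.7902)/2 = -10.1171 W.
|Δ| = 12.8705;  2% of max(1, |F·v|) = 0.4598.

no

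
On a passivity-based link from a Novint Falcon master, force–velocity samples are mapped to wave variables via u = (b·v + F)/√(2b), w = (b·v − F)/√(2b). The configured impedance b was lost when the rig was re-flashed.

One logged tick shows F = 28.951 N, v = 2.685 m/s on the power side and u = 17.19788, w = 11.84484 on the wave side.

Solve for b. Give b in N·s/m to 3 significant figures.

u + w = 29.0427;  u + w = √(2b)·v, so √(2b) = 29.0427/2.685 = 10.8167.
b = (√(2b))²/2 = 117.0000/2 = 58.5000.
(Check via u − w = 2F/√(2b): u − w = 5.3530, 2F/√(2b) = 5.3530.)

b = 58.5 N·s/m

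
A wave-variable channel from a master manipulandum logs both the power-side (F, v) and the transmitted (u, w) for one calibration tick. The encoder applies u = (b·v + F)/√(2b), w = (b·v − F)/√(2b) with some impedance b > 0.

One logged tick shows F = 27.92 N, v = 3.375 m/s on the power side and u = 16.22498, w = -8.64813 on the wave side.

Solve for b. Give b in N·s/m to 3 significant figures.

u + w = 7.57685;  u + w = √(2b)·v, so √(2b) = 7.57685/3.375 = 2.24499.
b = (√(2b))²/2 = 5.03999/2 = 2.52000.
(Check via u − w = 2F/√(2b): u − w = 24.87311, 2F/√(2b) = 24.87313.)

b = 2.52 N·s/m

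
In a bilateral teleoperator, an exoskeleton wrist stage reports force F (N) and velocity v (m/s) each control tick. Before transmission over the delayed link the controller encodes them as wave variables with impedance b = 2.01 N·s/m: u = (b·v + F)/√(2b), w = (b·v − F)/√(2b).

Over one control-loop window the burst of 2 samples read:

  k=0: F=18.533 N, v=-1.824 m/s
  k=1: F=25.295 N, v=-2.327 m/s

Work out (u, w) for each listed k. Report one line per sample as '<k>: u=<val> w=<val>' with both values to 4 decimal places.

k=0: b·v=2.01×(-1.824)=-3.6662; √(2b)=2.0050; u=(-3.6662+18.533)/2.0050=7.4149, w=(-3.6662−18.533)/2.0050=-11.0720
k=1: b·v=2.01×(-2.327)=-4.6773; √(2b)=2.0050; u=(-4.6773+25.295)/2.0050=10.2832, w=(-4.6773−25.295)/2.0050=-14.9488

0: u=7.4149 w=-11.0720
1: u=10.2832 w=-14.9488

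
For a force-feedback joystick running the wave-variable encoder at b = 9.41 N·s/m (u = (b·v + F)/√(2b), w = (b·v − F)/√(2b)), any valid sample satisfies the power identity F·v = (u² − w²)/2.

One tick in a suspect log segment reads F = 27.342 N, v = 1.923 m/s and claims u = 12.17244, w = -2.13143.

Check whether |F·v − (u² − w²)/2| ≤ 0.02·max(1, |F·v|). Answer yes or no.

no

F·v = 27.342×1.923 = 52.57867 W.
(u² − w²)/2 = (148.16830 − 4.54299)/2 = 71.81265 W.
|Δ| = 19.23398;  2% of max(1, |F·v|) = 1.05157.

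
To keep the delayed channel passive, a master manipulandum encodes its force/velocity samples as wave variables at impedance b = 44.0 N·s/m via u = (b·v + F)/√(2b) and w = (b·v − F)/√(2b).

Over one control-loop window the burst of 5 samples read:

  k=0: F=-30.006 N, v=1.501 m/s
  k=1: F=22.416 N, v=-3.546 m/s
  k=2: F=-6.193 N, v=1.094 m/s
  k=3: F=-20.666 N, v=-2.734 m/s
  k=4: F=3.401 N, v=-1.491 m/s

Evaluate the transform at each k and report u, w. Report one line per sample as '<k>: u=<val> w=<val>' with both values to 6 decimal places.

k=0: b·v=44.0×1.501=66.044000; √(2b)=9.380832; u=(66.044000+(-30.006))/9.380832=3.841664, w=(66.044000−(-30.006))/9.380832=10.238964
k=1: b·v=44.0×(-3.546)=-156.024000; √(2b)=9.380832; u=(-156.024000+22.416)/9.380832=-14.242661, w=(-156.024000−22.416)/9.380832=-19.021768
k=2: b·v=44.0×1.094=48.136000; √(2b)=9.380832; u=(48.136000+(-6.193))/9.380832=4.471139, w=(48.136000−(-6.193))/9.380832=5.791491
k=3: b·v=44.0×(-2.734)=-120.296000; √(2b)=9.380832; u=(-120.296000+(-20.666))/9.380832=-15.026600, w=(-120.296000−(-20.666))/9.380832=-10.620594
k=4: b·v=44.0×(-1.491)=-65.604000; √(2b)=9.380832; u=(-65.604000+3.401)/9.380832=-6.630862, w=(-65.604000−3.401)/9.380832=-7.355958

0: u=3.841664 w=10.238964
1: u=-14.242661 w=-19.021768
2: u=4.471139 w=5.791491
3: u=-15.026600 w=-10.620594
4: u=-6.630862 w=-7.355958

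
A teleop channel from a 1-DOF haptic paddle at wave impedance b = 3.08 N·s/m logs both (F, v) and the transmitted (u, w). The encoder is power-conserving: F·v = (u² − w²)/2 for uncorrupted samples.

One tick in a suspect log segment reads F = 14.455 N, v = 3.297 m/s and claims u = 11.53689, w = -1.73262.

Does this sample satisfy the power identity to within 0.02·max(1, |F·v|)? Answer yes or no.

no

F·v = 14.455×3.297 = 47.6581 W.
(u² − w²)/2 = (133.0998 − 3.0020)/2 = 65.0489 W.
|Δ| = 17.3908;  2% of max(1, |F·v|) = 0.9532.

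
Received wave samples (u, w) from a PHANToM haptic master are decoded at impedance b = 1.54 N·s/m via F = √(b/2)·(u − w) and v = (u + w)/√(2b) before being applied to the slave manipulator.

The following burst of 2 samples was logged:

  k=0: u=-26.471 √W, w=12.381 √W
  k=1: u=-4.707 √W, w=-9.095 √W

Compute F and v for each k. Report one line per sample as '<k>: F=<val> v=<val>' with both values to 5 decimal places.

k=0: u−w=-38.85200, u+w=-14.09000; √(b/2)=0.87750, √(2b)=1.75499; F=0.87750×(-38.852)=-34.09249, v=-14.09000/1.75499=-8.02852
k=1: u−w=4.38800, u+w=-13.80200; √(b/2)=0.87750, √(2b)=1.75499; F=0.87750×4.388=3.85045, v=-13.80200/1.75499=-7.86442

0: F=-34.09249 v=-8.02852
1: F=3.85045 v=-7.86442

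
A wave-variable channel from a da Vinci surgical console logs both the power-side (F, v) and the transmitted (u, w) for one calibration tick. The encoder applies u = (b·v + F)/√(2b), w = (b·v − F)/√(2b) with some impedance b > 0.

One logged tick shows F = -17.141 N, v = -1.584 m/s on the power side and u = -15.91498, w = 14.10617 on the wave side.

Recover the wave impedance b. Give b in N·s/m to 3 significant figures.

u + w = -1.80881;  u + w = √(2b)·v, so √(2b) = -1.80881/(-1.584) = 1.14193.
b = (√(2b))²/2 = 1.30399/2 = 0.65200.
(Check via u − w = 2F/√(2b): u − w = -30.02115, 2F/√(2b) = -30.02122.)

b = 0.652 N·s/m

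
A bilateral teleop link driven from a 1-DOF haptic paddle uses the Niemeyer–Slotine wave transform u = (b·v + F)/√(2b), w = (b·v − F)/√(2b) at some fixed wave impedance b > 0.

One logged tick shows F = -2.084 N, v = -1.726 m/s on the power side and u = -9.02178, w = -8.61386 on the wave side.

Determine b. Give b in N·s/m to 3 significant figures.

b = 52.2 N·s/m

u + w = -17.63564;  u + w = √(2b)·v, so √(2b) = -17.63564/(-1.726) = 10.21764.
b = (√(2b))²/2 = 104.40009/2 = 52.20004.
(Check via u − w = 2F/√(2b): u − w = -0.40792, 2F/√(2b) = -0.40792.)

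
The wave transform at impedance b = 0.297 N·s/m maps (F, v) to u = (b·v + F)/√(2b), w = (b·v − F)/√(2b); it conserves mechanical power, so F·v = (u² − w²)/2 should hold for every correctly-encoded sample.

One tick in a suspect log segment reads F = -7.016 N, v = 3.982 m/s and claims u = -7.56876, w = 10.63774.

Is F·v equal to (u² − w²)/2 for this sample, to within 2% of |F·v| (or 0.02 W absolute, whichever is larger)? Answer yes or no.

yes

F·v = (-7.016)×3.982 = -27.9377 W.
(u² − w²)/2 = (57.2861 − 113.1615)/2 = -27.9377 W.
|Δ| = 0.0000;  2% of max(1, |F·v|) = 0.5588.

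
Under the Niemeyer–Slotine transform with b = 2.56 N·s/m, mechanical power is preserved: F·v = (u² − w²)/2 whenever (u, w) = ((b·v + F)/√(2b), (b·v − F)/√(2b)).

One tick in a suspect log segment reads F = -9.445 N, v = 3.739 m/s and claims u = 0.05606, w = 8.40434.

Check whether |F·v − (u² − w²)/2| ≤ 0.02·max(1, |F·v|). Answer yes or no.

yes

F·v = (-9.445)×3.739 = -35.31486 W.
(u² − w²)/2 = (0.00314 − 70.63293)/2 = -35.31489 W.
|Δ| = 0.00004;  2% of max(1, |F·v|) = 0.70630.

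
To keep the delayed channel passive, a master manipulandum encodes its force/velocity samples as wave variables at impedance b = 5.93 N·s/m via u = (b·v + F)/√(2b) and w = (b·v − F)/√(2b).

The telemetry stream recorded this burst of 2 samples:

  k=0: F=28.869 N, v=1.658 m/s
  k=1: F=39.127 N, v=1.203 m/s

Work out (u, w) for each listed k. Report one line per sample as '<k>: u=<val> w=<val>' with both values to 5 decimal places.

0: u=11.23774 w=-5.52787
1: u=13.43293 w=-9.28999

k=0: b·v=5.93×1.658=9.83194; √(2b)=3.44384; u=(9.83194+28.869)/3.44384=11.23774, w=(9.83194−28.869)/3.44384=-5.52787
k=1: b·v=5.93×1.203=7.13379; √(2b)=3.44384; u=(7.13379+39.127)/3.44384=13.43293, w=(7.13379−39.127)/3.44384=-9.28999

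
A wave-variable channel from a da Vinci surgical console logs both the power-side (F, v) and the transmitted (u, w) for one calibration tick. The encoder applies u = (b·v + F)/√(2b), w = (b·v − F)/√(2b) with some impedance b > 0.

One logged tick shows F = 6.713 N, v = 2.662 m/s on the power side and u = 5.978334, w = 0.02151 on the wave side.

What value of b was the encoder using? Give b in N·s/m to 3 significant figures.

u + w = 5.999844;  u + w = √(2b)·v, so √(2b) = 5.999844/2.662 = 2.253886.
b = (√(2b))²/2 = 5.080001/2 = 2.540001.
(Check via u − w = 2F/√(2b): u − w = 5.956824, 2F/√(2b) = 5.956824.)

b = 2.54 N·s/m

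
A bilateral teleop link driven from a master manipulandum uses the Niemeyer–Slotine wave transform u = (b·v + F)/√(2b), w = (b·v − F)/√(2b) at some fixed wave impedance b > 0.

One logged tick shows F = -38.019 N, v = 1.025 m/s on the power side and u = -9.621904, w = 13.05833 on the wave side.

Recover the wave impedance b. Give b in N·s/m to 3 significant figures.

u + w = 3.436426;  u + w = √(2b)·v, so √(2b) = 3.436426/1.025 = 3.352611.
b = (√(2b))²/2 = 11.239999/2 = 5.619999.
(Check via u − w = 2F/√(2b): u − w = -22.680234, 2F/√(2b) = -22.680235.)

b = 5.62 N·s/m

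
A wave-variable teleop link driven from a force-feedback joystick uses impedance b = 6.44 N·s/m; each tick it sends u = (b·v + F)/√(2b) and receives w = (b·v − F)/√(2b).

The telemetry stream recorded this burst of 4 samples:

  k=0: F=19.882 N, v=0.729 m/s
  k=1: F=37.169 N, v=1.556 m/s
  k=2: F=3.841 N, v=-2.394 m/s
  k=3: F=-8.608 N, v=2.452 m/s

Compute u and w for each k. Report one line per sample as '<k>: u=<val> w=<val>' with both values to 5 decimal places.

0: u=6.84805 w=-4.23176
1: u=13.14888 w=-7.56459
2: u=-3.22563 w=-5.36613
3: u=2.00143 w=6.79848

k=0: b·v=6.44×0.729=4.69476; √(2b)=3.58887; u=(4.69476+19.882)/3.58887=6.84805, w=(4.69476−19.882)/3.58887=-4.23176
k=1: b·v=6.44×1.556=10.02064; √(2b)=3.58887; u=(10.02064+37.169)/3.58887=13.14888, w=(10.02064−37.169)/3.58887=-7.56459
k=2: b·v=6.44×(-2.394)=-15.41736; √(2b)=3.58887; u=(-15.41736+3.841)/3.58887=-3.22563, w=(-15.41736−3.841)/3.58887=-5.36613
k=3: b·v=6.44×2.452=15.79088; √(2b)=3.58887; u=(15.79088+(-8.608))/3.58887=2.00143, w=(15.79088−(-8.608))/3.58887=6.79848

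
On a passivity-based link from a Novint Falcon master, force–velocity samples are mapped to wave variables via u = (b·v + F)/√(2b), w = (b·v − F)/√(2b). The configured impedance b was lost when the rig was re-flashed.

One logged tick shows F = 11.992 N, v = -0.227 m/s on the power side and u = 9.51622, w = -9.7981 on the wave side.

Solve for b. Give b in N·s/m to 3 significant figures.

u + w = -0.28188;  u + w = √(2b)·v, so √(2b) = -0.28188/(-0.227) = 1.24176.
b = (√(2b))²/2 = 1.54197/2 = 0.77099.
(Check via u − w = 2F/√(2b): u − w = 19.31432, 2F/√(2b) = 19.31449.)

b = 0.771 N·s/m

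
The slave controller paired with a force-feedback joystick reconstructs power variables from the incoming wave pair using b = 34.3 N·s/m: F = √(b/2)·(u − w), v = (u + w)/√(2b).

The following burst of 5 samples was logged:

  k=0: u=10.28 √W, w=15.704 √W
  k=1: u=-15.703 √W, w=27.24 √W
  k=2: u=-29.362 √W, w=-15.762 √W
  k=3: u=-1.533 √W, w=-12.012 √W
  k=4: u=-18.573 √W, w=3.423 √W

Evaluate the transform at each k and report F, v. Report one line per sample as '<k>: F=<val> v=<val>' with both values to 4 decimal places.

0: F=-22.4622 v=3.1372
1: F=-177.8379 v=1.3929
2: F=-56.3211 v=-5.4481
3: F=43.3962 v=-1.6354
4: F=-91.0911 v=-1.8292

k=0: u−w=-5.4240, u+w=25.9840; √(b/2)=4.1413, √(2b)=8.2825; F=4.1413×(-5.424)=-22.4622, v=25.9840/8.2825=3.1372
k=1: u−w=-42.9430, u+w=11.5370; √(b/2)=4.1413, √(2b)=8.2825; F=4.1413×(-42.943)=-177.8379, v=11.5370/8.2825=1.3929
k=2: u−w=-13.6000, u+w=-45.1240; √(b/2)=4.1413, √(2b)=8.2825; F=4.1413×(-13.6)=-56.3211, v=-45.1240/8.2825=-5.4481
k=3: u−w=10.4790, u+w=-13.5450; √(b/2)=4.1413, √(2b)=8.2825; F=4.1413×10.479=43.3962, v=-13.5450/8.2825=-1.6354
k=4: u−w=-21.9960, u+w=-15.1500; √(b/2)=4.1413, √(2b)=8.2825; F=4.1413×(-21.996)=-91.0911, v=-15.1500/8.2825=-1.8292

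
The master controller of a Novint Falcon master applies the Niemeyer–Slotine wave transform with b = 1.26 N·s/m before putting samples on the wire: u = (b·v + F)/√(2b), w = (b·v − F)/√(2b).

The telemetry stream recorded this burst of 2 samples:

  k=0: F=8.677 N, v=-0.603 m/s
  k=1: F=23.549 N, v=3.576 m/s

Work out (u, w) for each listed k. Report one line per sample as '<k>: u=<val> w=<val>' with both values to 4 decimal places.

k=0: b·v=1.26×(-0.603)=-0.7598; √(2b)=1.5875; u=(-0.7598+8.677)/1.5875=4.9874, w=(-0.7598−8.677)/1.5875=-5.9446
k=1: b·v=1.26×3.576=4.5058; √(2b)=1.5875; u=(4.5058+23.549)/1.5875=17.6728, w=(4.5058−23.549)/1.5875=-11.9961

0: u=4.9874 w=-5.9446
1: u=17.6728 w=-11.9961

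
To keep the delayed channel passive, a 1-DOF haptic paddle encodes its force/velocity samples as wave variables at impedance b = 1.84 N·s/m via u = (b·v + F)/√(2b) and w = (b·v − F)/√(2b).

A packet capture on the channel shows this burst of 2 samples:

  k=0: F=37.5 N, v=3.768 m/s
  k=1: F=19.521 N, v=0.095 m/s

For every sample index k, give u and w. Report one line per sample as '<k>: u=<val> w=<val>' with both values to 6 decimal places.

k=0: b·v=1.84×3.768=6.933120; √(2b)=1.918333; u=(6.933120+37.5)/1.918333=23.162365, w=(6.933120−37.5)/1.918333=-15.934088
k=1: b·v=1.84×0.095=0.174800; √(2b)=1.918333; u=(0.174800+19.521)/1.918333=10.267145, w=(0.174800−19.521)/1.918333=-10.084904

0: u=23.162365 w=-15.934088
1: u=10.267145 w=-10.084904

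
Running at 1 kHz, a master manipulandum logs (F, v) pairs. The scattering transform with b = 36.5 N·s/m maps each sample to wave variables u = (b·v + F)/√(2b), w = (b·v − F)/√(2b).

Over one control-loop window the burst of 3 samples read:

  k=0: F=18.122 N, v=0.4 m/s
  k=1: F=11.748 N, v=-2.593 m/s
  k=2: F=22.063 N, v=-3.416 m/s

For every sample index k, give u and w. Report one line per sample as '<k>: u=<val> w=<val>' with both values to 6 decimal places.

0: u=3.829820 w=-0.412219
1: u=-9.702301 w=-12.452300
2: u=-12.010880 w=-17.175437

k=0: b·v=36.5×0.4=14.600000; √(2b)=8.544004; u=(14.600000+18.122)/8.544004=3.829820, w=(14.600000−18.122)/8.544004=-0.412219
k=1: b·v=36.5×(-2.593)=-94.644500; √(2b)=8.544004; u=(-94.644500+11.748)/8.544004=-9.702301, w=(-94.644500−11.748)/8.544004=-12.452300
k=2: b·v=36.5×(-3.416)=-124.684000; √(2b)=8.544004; u=(-124.684000+22.063)/8.544004=-12.010880, w=(-124.684000−22.063)/8.544004=-17.175437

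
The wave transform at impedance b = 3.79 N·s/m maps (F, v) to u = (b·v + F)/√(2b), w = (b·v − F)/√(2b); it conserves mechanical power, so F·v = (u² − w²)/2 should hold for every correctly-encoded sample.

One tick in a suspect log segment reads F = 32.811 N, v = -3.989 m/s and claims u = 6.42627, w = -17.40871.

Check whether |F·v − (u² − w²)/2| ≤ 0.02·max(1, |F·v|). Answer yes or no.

F·v = 32.811×(-3.989) = -130.8831 W.
(u² − w²)/2 = (41.2969 − 303.0632)/2 = -130.8831 W.
|Δ| = 0.0000;  2% of max(1, |F·v|) = 2.6177.

yes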